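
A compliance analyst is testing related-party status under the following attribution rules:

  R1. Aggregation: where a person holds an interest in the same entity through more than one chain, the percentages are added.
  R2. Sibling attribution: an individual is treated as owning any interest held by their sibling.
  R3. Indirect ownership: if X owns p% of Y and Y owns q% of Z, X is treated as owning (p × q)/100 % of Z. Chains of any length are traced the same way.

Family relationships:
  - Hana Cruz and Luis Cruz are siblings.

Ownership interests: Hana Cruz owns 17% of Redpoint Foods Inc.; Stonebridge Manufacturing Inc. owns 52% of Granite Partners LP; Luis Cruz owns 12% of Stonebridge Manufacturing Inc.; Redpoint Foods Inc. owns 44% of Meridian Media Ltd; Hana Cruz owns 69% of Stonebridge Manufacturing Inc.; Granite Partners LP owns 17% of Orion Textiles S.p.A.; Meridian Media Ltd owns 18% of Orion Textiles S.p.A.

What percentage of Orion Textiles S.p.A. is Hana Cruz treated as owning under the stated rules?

8.5068%

By sibling attribution (R2), Hana Cruz is treated as also owning Luis Cruz's interest in Stonebridge Manufacturing Inc, giving 69% + 12% = 81%.
Chain via Redpoint Foods Inc. → Meridian Media Ltd (R3): 17% × 44% × 18% = 1.3464% of Orion Textiles S.p.A.
Chain via Stonebridge Manufacturing Inc. → Granite Partners LP (R3): 81% × 52% × 17% = 7.1604% of Orion Textiles S.p.A.
Aggregating (R1): 1.3464% + 7.1604% = 8.5068%.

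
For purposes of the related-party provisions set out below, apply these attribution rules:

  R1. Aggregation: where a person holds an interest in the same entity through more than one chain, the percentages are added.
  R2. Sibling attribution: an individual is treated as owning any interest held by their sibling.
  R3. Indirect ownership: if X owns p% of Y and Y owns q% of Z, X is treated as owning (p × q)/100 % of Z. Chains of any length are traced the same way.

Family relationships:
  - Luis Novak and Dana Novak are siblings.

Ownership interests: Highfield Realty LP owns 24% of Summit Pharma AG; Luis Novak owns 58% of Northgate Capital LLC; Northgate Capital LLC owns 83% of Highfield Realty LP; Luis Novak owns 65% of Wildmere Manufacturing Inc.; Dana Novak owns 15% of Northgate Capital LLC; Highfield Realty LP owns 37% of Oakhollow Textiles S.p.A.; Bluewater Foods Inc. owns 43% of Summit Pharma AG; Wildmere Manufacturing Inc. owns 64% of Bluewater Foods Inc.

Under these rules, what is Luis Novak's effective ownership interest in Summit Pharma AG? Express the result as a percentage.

32.4296%

By sibling attribution (R2), Luis Novak is treated as also owning Dana Novak's interest in Northgate Capital LLC, giving 58% + 15% = 73%.
Chain via Northgate Capital LLC → Highfield Realty LP (R3): 73% × 83% × 24% = 14.5416% of Summit Pharma AG.
Chain via Wildmere Manufacturing Inc. → Bluewater Foods Inc. (R3): 65% × 64% × 43% = 17.888% of Summit Pharma AG.
Aggregating (R1): 14.5416% + 17.888% = 32.4296%.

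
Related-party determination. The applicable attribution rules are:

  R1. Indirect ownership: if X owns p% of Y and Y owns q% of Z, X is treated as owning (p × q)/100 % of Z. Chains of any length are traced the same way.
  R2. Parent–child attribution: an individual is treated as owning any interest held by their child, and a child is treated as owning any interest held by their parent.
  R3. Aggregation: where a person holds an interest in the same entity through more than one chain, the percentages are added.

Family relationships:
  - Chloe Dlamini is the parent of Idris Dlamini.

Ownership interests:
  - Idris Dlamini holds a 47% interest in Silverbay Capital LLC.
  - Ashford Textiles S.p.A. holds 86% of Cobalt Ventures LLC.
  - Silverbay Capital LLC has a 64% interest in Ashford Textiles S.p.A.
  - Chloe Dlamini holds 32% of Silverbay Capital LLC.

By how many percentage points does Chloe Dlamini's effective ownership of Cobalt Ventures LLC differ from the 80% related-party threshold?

By parent–child attribution (R2), Chloe Dlamini is treated as also owning Idris Dlamini's interest in Silverbay Capital LLC, giving 32% + 47% = 79%.
Chain via Silverbay Capital LLC → Ashford Textiles S.p.A. (R1): 79% × 64% × 86% = 43.4816% of Cobalt Ventures LLC.
43.4816% falls short of the 80% threshold by 36.5184 percentage points.

36.5184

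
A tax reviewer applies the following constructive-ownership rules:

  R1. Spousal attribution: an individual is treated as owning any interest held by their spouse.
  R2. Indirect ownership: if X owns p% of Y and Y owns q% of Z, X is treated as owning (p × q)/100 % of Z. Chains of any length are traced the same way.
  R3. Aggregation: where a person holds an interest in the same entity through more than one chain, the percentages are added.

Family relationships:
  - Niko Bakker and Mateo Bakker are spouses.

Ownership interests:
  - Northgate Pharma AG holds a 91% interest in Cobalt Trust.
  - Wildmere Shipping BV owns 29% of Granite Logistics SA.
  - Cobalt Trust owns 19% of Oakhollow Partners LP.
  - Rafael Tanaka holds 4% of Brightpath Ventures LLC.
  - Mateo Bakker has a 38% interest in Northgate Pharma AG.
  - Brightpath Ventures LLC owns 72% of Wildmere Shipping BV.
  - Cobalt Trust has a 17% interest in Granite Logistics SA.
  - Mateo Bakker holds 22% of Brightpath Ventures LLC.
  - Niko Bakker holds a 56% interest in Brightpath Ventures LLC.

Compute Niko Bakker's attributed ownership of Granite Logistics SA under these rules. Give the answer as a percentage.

By spousal attribution (R1), Niko Bakker is treated as also owning Mateo Bakker's interest in Brightpath Ventures LLC, giving 56% + 22% = 78%.
By spousal attribution (R1), Niko Bakker is treated as owning Mateo Bakker's 38% interest in Northgate Pharma AG.
Chain via Brightpath Ventures LLC → Wildmere Shipping BV (R2): 78% × 72% × 29% = 16.2864% of Granite Logistics SA.
Chain via Northgate Pharma AG → Cobalt Trust (R2): 38% × 91% × 17% = 5.8786% of Granite Logistics SA.
Aggregating (R3): 16.2864% + 5.8786% = 22.165%.

22.165%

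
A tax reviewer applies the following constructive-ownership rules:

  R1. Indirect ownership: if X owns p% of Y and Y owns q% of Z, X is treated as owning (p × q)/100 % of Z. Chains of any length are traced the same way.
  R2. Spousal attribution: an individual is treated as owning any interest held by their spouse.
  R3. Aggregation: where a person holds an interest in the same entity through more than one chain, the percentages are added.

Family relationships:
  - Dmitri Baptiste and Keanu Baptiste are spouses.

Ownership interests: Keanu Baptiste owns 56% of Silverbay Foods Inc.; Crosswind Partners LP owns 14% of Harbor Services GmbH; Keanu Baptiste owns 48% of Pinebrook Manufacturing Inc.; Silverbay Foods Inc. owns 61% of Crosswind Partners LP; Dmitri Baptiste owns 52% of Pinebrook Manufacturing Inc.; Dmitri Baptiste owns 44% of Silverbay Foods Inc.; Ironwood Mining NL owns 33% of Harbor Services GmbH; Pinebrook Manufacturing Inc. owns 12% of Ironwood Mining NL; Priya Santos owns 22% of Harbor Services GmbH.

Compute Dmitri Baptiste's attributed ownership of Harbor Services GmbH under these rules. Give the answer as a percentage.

12.5%

By spousal attribution (R2), Dmitri Baptiste is treated as also owning Keanu Baptiste's interest in Silverbay Foods Inc, giving 44% + 56% = 100%.
By spousal attribution (R2), Dmitri Baptiste is treated as also owning Keanu Baptiste's interest in Pinebrook Manufacturing Inc, giving 52% + 48% = 100%.
Chain via Silverbay Foods Inc. → Crosswind Partners LP (R1): 100% × 61% × 14% = 8.54% of Harbor Services GmbH.
Chain via Pinebrook Manufacturing Inc. → Ironwood Mining NL (R1): 100% × 12% × 33% = 3.96% of Harbor Services GmbH.
Aggregating (R3): 8.54% + 3.96% = 12.5%.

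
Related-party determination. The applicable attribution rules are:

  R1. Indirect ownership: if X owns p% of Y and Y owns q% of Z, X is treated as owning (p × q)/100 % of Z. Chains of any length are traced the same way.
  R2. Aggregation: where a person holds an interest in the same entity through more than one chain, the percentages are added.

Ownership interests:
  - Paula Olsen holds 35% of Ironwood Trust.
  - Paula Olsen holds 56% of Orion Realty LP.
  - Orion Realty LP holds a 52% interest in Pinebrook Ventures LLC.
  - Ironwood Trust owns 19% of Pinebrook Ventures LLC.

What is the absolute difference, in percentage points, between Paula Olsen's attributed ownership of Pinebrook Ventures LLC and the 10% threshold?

Chain via Ironwood Trust (R1): 35% × 19% = 6.65% of Pinebrook Ventures LLC.
Chain via Orion Realty LP (R1): 56% × 52% = 29.12% of Pinebrook Ventures LLC.
Aggregating (R2): 6.65% + 29.12% = 35.77%.
35.77% exceeds the 10% threshold by 25.77 percentage points.

25.77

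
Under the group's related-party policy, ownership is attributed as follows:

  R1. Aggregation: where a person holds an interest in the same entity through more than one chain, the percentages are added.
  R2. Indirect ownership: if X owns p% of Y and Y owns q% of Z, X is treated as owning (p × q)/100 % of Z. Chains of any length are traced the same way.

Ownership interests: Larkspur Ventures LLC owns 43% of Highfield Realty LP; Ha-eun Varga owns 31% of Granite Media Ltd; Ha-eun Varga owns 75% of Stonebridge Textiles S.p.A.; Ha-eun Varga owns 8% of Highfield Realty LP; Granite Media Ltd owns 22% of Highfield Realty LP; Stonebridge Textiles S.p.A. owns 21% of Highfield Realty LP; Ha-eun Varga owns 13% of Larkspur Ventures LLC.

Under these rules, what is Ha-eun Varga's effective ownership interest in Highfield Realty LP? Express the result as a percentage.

36.16%

Chain via Granite Media Ltd (R2): 31% × 22% = 6.82% of Highfield Realty LP.
Chain via Larkspur Ventures LLC (R2): 13% × 43% = 5.59% of Highfield Realty LP.
Chain via Stonebridge Textiles S.p.A. (R2): 75% × 21% = 15.75% of Highfield Realty LP.
Direct interest in Highfield Realty LP: 8%.
Aggregating (R1): 6.82% + 5.59% + 15.75% + 8% = 36.16%.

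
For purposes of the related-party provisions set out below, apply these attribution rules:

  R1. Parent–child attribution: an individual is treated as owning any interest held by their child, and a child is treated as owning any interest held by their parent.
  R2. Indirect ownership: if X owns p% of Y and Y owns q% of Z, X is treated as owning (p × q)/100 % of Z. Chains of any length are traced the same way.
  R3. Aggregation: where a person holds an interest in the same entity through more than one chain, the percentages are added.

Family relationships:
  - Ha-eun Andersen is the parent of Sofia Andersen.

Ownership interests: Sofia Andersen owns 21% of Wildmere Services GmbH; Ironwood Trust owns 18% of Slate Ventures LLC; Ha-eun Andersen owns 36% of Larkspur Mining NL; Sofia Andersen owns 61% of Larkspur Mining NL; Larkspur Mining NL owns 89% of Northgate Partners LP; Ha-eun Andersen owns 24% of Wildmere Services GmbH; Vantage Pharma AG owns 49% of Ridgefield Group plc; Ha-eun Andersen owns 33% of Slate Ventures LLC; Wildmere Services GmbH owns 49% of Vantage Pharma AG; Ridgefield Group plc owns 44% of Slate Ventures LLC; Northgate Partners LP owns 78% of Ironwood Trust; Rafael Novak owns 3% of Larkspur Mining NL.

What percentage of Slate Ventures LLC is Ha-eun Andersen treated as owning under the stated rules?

49.874712%

By parent–child attribution (R1), Ha-eun Andersen is treated as also owning Sofia Andersen's interest in Wildmere Services GmbH, giving 24% + 21% = 45%.
By parent–child attribution (R1), Ha-eun Andersen is treated as also owning Sofia Andersen's interest in Larkspur Mining NL, giving 36% + 61% = 97%.
Chain via Wildmere Services GmbH → Vantage Pharma AG → Ridgefield Group plc (R2): 45% × 49% × 49% × 44% = 4.75398% of Slate Ventures LLC.
Chain via Larkspur Mining NL → Northgate Partners LP → Ironwood Trust (R2): 97% × 89% × 78% × 18% = 12.120732% of Slate Ventures LLC.
Direct interest in Slate Ventures LLC: 33%.
Aggregating (R3): 4.75398% + 12.120732% + 33% = 49.874712%.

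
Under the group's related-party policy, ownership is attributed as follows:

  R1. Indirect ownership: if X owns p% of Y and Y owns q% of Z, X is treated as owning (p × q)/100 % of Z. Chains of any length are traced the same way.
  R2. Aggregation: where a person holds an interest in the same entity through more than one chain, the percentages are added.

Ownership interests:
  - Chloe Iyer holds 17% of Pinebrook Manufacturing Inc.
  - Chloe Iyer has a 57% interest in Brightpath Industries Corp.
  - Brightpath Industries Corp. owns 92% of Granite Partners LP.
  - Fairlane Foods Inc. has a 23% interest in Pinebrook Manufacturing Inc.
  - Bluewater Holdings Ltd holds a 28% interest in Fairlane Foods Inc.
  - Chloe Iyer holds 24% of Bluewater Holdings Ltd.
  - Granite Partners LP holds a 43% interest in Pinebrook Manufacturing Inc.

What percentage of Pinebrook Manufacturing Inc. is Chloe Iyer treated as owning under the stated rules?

41.0948%

Chain via Brightpath Industries Corp. → Granite Partners LP (R1): 57% × 92% × 43% = 22.5492% of Pinebrook Manufacturing Inc.
Chain via Bluewater Holdings Ltd → Fairlane Foods Inc. (R1): 24% × 28% × 23% = 1.5456% of Pinebrook Manufacturing Inc.
Direct interest in Pinebrook Manufacturing Inc: 17%.
Aggregating (R2): 22.5492% + 1.5456% + 17% = 41.0948%.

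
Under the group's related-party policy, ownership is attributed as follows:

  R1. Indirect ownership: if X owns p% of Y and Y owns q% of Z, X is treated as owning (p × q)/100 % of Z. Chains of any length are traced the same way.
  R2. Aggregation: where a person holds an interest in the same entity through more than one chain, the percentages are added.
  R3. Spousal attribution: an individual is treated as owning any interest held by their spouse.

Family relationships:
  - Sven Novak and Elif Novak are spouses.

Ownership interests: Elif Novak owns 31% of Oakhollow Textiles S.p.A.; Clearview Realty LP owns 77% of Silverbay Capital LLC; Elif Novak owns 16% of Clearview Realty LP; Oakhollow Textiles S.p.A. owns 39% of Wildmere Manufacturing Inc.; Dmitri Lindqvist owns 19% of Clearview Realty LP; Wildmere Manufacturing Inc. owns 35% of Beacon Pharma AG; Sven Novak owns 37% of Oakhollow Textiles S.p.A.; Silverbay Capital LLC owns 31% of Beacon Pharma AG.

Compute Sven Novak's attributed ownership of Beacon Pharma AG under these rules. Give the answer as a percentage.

By spousal attribution (R3), Sven Novak is treated as also owning Elif Novak's interest in Oakhollow Textiles S.p.A, giving 37% + 31% = 68%.
By spousal attribution (R3), Sven Novak is treated as owning Elif Novak's 16% interest in Clearview Realty LP.
Chain via Oakhollow Textiles S.p.A. → Wildmere Manufacturing Inc. (R1): 68% × 39% × 35% = 9.282% of Beacon Pharma AG.
Chain via Clearview Realty LP → Silverbay Capital LLC (R1): 16% × 77% × 31% = 3.8192% of Beacon Pharma AG.
Aggregating (R2): 9.282% + 3.8192% = 13.1012%.

13.1012%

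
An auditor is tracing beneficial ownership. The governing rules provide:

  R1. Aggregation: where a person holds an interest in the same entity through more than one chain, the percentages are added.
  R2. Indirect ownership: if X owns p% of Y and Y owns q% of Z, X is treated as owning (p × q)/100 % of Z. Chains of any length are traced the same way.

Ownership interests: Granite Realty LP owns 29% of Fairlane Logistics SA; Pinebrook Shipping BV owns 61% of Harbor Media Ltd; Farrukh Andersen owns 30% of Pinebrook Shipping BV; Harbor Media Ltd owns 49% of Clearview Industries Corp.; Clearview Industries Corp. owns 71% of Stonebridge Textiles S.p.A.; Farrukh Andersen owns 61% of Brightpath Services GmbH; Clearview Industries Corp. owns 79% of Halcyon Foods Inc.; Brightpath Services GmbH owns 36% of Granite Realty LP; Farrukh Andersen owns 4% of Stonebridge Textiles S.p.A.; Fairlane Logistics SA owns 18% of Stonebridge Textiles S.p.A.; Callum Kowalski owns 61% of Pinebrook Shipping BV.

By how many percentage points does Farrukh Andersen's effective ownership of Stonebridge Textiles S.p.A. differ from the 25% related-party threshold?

13.487118

Chain via Brightpath Services GmbH → Granite Realty LP → Fairlane Logistics SA (R2): 61% × 36% × 29% × 18% = 1.146312% of Stonebridge Textiles S.p.A.
Chain via Pinebrook Shipping BV → Harbor Media Ltd → Clearview Industries Corp. (R2): 30% × 61% × 49% × 71% = 6.36657% of Stonebridge Textiles S.p.A.
Direct interest in Stonebridge Textiles S.p.A: 4%.
Aggregating (R1): 1.146312% + 6.36657% + 4% = 11.512882%.
11.512882% falls short of the 25% threshold by 13.487118 percentage points.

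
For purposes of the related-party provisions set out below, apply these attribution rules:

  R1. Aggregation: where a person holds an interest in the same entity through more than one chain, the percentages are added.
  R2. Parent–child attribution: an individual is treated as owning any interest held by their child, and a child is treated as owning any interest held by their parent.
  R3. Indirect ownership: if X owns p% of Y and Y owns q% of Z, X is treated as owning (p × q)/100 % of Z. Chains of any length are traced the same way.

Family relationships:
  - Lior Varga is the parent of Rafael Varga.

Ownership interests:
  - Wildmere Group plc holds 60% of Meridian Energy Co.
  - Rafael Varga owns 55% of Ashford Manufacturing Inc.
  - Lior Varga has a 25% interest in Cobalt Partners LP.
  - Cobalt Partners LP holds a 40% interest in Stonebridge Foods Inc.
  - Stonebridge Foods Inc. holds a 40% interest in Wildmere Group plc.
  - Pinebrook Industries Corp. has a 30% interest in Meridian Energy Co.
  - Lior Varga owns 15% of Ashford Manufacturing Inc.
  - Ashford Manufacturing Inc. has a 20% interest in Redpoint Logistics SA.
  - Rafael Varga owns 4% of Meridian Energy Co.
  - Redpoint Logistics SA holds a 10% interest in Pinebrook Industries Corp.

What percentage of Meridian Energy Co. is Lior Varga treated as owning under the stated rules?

By parent–child attribution (R2), Lior Varga is treated as also owning Rafael Varga's interest in Ashford Manufacturing Inc, giving 15% + 55% = 70%.
By parent–child attribution (R2), Lior Varga is treated as owning Rafael Varga's 4% interest in Meridian Energy Co.
Chain via Cobalt Partners LP → Stonebridge Foods Inc. → Wildmere Group plc (R3): 25% × 40% × 40% × 60% = 2.4% of Meridian Energy Co.
Chain via Ashford Manufacturing Inc. → Redpoint Logistics SA → Pinebrook Industries Corp. (R3): 70% × 20% × 10% × 30% = 0.42% of Meridian Energy Co.
Direct interest in Meridian Energy Co: 4%.
Aggregating (R1): 2.4% + 0.42% + 4% = 6.82%.

6.82%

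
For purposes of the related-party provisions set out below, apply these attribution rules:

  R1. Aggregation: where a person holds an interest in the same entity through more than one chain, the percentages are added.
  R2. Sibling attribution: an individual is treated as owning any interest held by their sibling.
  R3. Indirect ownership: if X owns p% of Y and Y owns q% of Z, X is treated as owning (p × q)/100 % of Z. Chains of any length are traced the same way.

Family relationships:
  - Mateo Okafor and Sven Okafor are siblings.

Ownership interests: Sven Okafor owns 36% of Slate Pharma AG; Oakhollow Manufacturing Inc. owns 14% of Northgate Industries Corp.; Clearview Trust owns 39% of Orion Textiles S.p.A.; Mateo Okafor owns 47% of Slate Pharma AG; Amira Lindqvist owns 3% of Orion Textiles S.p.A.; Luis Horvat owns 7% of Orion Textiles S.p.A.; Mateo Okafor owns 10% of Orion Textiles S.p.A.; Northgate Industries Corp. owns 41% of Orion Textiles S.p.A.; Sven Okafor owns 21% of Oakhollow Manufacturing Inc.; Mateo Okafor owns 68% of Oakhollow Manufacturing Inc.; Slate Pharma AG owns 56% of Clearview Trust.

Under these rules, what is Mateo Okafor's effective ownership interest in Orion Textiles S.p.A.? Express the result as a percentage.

By sibling attribution (R2), Mateo Okafor is treated as also owning Sven Okafor's interest in Slate Pharma AG, giving 47% + 36% = 83%.
By sibling attribution (R2), Mateo Okafor is treated as also owning Sven Okafor's interest in Oakhollow Manufacturing Inc, giving 68% + 21% = 89%.
Chain via Slate Pharma AG → Clearview Trust (R3): 83% × 56% × 39% = 18.1272% of Orion Textiles S.p.A.
Chain via Oakhollow Manufacturing Inc. → Northgate Industries Corp. (R3): 89% × 14% × 41% = 5.1086% of Orion Textiles S.p.A.
Direct interest in Orion Textiles S.p.A: 10%.
Aggregating (R1): 18.1272% + 5.1086% + 10% = 33.2358%.

33.2358%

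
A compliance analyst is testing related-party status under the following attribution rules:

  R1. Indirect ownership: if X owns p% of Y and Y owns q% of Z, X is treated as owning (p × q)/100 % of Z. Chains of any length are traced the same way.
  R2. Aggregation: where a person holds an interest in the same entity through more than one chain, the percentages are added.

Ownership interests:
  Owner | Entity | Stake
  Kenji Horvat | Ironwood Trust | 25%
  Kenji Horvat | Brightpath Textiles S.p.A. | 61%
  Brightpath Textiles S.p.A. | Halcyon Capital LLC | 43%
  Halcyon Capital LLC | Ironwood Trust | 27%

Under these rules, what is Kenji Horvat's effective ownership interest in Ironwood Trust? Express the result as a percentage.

32.0821%

Chain via Brightpath Textiles S.p.A. → Halcyon Capital LLC (R1): 61% × 43% × 27% = 7.0821% of Ironwood Trust.
Direct interest in Ironwood Trust: 25%.
Aggregating (R2): 7.0821% + 25% = 32.0821%.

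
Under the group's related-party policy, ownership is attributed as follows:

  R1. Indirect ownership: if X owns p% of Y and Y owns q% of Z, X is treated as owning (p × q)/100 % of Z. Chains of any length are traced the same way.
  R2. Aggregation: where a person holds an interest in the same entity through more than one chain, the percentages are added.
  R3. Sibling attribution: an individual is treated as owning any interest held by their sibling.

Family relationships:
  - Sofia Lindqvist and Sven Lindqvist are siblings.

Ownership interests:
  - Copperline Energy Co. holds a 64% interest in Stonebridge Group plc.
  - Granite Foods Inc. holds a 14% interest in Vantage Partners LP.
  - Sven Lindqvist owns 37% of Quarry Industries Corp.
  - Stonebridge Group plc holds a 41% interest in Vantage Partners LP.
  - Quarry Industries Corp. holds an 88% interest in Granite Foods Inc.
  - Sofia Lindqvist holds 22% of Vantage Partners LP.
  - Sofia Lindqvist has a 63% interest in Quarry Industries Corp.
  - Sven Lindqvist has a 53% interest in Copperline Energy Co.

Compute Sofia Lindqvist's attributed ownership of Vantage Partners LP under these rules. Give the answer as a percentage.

By sibling attribution (R3), Sofia Lindqvist is treated as also owning Sven Lindqvist's interest in Quarry Industries Corp, giving 63% + 37% = 100%.
By sibling attribution (R3), Sofia Lindqvist is treated as owning Sven Lindqvist's 53% interest in Copperline Energy Co.
Chain via Quarry Industries Corp. → Granite Foods Inc. (R1): 100% × 88% × 14% = 12.32% of Vantage Partners LP.
Direct interest in Vantage Partners LP: 22%.
Chain via Copperline Energy Co. → Stonebridge Group plc (R1): 53% × 64% × 41% = 13.9072% of Vantage Partners LP.
Aggregating (R2): 12.32% + 22% + 13.9072% = 48.2272%.

48.2272%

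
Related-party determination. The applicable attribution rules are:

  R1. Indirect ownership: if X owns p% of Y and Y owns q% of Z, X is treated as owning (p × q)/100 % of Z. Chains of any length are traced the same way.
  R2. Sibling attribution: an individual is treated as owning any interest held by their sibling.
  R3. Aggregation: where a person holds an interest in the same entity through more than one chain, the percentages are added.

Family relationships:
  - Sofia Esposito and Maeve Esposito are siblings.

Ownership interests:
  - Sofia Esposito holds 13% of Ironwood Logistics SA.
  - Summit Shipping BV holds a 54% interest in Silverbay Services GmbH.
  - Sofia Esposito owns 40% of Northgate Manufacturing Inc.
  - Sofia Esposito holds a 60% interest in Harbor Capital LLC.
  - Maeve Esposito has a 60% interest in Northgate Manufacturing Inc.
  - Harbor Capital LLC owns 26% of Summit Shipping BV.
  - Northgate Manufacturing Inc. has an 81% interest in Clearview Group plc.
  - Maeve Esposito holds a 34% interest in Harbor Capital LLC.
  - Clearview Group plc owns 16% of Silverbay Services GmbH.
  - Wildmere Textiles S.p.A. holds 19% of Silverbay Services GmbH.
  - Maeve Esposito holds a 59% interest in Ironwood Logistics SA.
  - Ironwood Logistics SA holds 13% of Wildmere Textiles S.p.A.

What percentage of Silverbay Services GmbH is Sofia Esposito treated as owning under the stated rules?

27.936%

By sibling attribution (R2), Sofia Esposito is treated as also owning Maeve Esposito's interest in Northgate Manufacturing Inc, giving 40% + 60% = 100%.
By sibling attribution (R2), Sofia Esposito is treated as also owning Maeve Esposito's interest in Ironwood Logistics SA, giving 13% + 59% = 72%.
By sibling attribution (R2), Sofia Esposito is treated as also owning Maeve Esposito's interest in Harbor Capital LLC, giving 60% + 34% = 94%.
Chain via Northgate Manufacturing Inc. → Clearview Group plc (R1): 100% × 81% × 16% = 12.96% of Silverbay Services GmbH.
Chain via Ironwood Logistics SA → Wildmere Textiles S.p.A. (R1): 72% × 13% × 19% = 1.7784% of Silverbay Services GmbH.
Chain via Harbor Capital LLC → Summit Shipping BV (R1): 94% × 26% × 54% = 13.1976% of Silverbay Services GmbH.
Aggregating (R3): 12.96% + 1.7784% + 13.1976% = 27.936%.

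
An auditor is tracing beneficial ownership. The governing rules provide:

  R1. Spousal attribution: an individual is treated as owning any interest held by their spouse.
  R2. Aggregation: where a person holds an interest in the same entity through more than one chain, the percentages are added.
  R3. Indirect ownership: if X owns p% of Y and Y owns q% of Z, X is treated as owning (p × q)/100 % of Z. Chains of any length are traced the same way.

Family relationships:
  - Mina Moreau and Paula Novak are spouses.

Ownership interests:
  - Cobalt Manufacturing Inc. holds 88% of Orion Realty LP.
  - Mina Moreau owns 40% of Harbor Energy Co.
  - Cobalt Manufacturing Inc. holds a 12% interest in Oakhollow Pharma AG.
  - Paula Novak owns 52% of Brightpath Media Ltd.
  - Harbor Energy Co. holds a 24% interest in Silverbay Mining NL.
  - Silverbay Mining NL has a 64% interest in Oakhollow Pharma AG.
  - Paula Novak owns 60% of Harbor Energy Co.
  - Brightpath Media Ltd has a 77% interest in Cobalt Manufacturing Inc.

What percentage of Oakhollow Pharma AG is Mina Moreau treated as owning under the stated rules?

By spousal attribution (R1), Mina Moreau is treated as also owning Paula Novak's interest in Harbor Energy Co, giving 40% + 60% = 100%.
By spousal attribution (R1), Mina Moreau is treated as owning Paula Novak's 52% interest in Brightpath Media Ltd.
Chain via Harbor Energy Co. → Silverbay Mining NL (R3): 100% × 24% × 64% = 15.36% of Oakhollow Pharma AG.
Chain via Brightpath Media Ltd → Cobalt Manufacturing Inc. (R3): 52% × 77% × 12% = 4.8048% of Oakhollow Pharma AG.
Aggregating (R2): 15.36% + 4.8048% = 20.1648%.

20.1648%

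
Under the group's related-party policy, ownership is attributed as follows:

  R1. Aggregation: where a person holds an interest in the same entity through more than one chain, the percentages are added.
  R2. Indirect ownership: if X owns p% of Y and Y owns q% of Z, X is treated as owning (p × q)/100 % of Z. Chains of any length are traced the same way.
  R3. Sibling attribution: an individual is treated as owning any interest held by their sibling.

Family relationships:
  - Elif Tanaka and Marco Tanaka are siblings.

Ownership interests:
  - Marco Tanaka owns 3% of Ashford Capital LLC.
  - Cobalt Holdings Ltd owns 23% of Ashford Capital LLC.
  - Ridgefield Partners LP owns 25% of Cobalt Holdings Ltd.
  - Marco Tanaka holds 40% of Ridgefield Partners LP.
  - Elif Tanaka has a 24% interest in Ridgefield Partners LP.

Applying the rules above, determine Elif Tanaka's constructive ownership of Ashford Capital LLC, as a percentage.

By sibling attribution (R3), Elif Tanaka is treated as also owning Marco Tanaka's interest in Ridgefield Partners LP, giving 24% + 40% = 64%.
By sibling attribution (R3), Elif Tanaka is treated as owning Marco Tanaka's 3% interest in Ashford Capital LLC.
Chain via Ridgefield Partners LP → Cobalt Holdings Ltd (R2): 64% × 25% × 23% = 3.68% of Ashford Capital LLC.
Direct interest in Ashford Capital LLC: 3%.
Aggregating (R1): 3.68% + 3% = 6.68%.

6.68%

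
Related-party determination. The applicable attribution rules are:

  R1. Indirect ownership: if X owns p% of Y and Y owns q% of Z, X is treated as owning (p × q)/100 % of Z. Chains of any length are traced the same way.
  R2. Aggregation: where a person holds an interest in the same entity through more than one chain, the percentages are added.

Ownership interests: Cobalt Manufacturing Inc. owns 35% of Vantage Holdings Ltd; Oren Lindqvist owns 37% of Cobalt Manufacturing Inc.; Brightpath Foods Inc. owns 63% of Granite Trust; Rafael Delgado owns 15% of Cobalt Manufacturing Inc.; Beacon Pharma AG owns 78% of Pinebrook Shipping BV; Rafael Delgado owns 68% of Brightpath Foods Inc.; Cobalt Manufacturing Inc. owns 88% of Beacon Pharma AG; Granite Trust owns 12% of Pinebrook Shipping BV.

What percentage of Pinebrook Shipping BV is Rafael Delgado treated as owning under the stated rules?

15.4368%

Chain via Brightpath Foods Inc. → Granite Trust (R1): 68% × 63% × 12% = 5.1408% of Pinebrook Shipping BV.
Chain via Cobalt Manufacturing Inc. → Beacon Pharma AG (R1): 15% × 88% × 78% = 10.296% of Pinebrook Shipping BV.
Aggregating (R2): 5.1408% + 10.296% = 15.4368%.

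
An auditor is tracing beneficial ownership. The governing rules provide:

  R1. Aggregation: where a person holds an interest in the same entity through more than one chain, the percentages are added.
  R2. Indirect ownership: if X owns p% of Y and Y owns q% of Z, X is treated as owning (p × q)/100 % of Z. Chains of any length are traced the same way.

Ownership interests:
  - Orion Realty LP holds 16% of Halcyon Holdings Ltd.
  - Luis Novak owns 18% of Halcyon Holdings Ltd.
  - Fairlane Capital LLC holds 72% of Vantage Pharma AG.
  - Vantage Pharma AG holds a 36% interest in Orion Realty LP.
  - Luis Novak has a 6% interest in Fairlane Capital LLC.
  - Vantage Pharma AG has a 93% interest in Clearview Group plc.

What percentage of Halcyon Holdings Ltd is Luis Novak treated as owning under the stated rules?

Chain via Fairlane Capital LLC → Vantage Pharma AG → Orion Realty LP (R2): 6% × 72% × 36% × 16% = 0.248832% of Halcyon Holdings Ltd.
Direct interest in Halcyon Holdings Ltd: 18%.
Aggregating (R1): 0.248832% + 18% = 18.248832%.

18.248832%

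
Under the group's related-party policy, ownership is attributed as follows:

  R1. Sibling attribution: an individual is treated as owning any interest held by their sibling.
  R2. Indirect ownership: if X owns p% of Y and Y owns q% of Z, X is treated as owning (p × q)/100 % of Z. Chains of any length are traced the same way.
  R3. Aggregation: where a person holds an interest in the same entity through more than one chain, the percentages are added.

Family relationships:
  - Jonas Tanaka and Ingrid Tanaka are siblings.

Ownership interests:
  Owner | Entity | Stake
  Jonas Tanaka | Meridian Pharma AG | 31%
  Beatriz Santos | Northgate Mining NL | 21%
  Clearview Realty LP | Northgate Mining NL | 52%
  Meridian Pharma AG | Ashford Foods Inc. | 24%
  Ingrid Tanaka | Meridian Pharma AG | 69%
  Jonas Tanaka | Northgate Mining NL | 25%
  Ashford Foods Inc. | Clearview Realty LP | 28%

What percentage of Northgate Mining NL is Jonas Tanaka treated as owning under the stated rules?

By sibling attribution (R1), Jonas Tanaka is treated as also owning Ingrid Tanaka's interest in Meridian Pharma AG, giving 31% + 69% = 100%.
Chain via Meridian Pharma AG → Ashford Foods Inc. → Clearview Realty LP (R2): 100% × 24% × 28% × 52% = 3.4944% of Northgate Mining NL.
Direct interest in Northgate Mining NL: 25%.
Aggregating (R3): 3.4944% + 25% = 28.4944%.

28.4944%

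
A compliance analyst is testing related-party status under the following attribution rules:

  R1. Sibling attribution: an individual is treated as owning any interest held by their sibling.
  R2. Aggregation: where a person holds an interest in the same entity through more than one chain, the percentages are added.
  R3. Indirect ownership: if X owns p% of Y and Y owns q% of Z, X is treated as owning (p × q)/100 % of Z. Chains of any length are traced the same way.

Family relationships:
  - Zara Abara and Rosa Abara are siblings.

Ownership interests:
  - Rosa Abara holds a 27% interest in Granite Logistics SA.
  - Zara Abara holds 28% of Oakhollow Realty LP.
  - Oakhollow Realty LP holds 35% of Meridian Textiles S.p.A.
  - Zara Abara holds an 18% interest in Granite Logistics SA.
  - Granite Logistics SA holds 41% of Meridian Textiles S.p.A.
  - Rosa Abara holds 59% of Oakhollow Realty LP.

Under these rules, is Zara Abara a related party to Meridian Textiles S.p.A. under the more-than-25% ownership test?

By sibling attribution (R1), Zara Abara is treated as also owning Rosa Abara's interest in Oakhollow Realty LP, giving 28% + 59% = 87%.
By sibling attribution (R1), Zara Abara is treated as also owning Rosa Abara's interest in Granite Logistics SA, giving 18% + 27% = 45%.
Chain via Oakhollow Realty LP (R3): 87% × 35% = 30.45% of Meridian Textiles S.p.A.
Chain via Granite Logistics SA (R3): 45% × 41% = 18.45% of Meridian Textiles S.p.A.
Aggregating (R2): 30.45% + 18.45% = 48.9%.
48.9% exceeds the 25% threshold, so Zara is a related party to Meridian Textiles S.p.A.

Yes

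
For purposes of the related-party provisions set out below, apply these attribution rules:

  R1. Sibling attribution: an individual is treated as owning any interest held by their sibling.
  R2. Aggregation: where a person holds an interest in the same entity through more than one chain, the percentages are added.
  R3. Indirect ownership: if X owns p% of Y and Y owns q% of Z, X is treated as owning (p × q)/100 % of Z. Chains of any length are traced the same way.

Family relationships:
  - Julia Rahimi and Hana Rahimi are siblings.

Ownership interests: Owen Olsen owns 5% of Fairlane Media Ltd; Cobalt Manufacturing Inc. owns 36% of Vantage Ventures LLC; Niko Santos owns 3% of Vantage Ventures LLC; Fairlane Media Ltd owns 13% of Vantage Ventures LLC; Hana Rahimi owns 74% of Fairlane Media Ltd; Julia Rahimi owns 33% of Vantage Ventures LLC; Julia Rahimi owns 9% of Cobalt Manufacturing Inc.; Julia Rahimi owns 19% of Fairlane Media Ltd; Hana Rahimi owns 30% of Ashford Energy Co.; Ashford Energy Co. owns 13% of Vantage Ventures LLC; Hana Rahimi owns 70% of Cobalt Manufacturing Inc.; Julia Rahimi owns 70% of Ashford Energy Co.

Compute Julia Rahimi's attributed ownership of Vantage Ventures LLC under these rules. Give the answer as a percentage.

By sibling attribution (R1), Julia Rahimi is treated as also owning Hana Rahimi's interest in Ashford Energy Co, giving 70% + 30% = 100%.
By sibling attribution (R1), Julia Rahimi is treated as also owning Hana Rahimi's interest in Fairlane Media Ltd, giving 19% + 74% = 93%.
By sibling attribution (R1), Julia Rahimi is treated as also owning Hana Rahimi's interest in Cobalt Manufacturing Inc, giving 9% + 70% = 79%.
Chain via Ashford Energy Co. (R3): 100% × 13% = 13% of Vantage Ventures LLC.
Chain via Fairlane Media Ltd (R3): 93% × 13% = 12.09% of Vantage Ventures LLC.
Chain via Cobalt Manufacturing Inc. (R3): 79% × 36% = 28.44% of Vantage Ventures LLC.
Direct interest in Vantage Ventures LLC: 33%.
Aggregating (R2): 13% + 12.09% + 28.44% + 33% = 86.53%.

86.53%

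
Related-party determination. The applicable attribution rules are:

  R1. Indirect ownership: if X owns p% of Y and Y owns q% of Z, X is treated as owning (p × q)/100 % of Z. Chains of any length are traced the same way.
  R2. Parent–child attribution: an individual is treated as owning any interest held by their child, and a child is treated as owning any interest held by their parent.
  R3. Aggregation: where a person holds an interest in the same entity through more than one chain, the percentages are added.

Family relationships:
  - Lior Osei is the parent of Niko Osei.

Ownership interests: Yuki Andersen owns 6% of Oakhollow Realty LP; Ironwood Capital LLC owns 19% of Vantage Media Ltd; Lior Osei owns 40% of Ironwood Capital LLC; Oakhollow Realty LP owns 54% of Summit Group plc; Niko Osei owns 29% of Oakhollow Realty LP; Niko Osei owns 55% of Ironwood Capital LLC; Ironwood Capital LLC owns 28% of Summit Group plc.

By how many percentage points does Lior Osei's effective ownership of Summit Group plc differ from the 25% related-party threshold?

17.26

By parent–child attribution (R2), Lior Osei is treated as also owning Niko Osei's interest in Ironwood Capital LLC, giving 40% + 55% = 95%.
By parent–child attribution (R2), Lior Osei is treated as owning Niko Osei's 29% interest in Oakhollow Realty LP.
Chain via Ironwood Capital LLC (R1): 95% × 28% = 26.6% of Summit Group plc.
Chain via Oakhollow Realty LP (R1): 29% × 54% = 15.66% of Summit Group plc.
Aggregating (R3): 26.6% + 15.66% = 42.26%.
42.26% exceeds the 25% threshold by 17.26 percentage points.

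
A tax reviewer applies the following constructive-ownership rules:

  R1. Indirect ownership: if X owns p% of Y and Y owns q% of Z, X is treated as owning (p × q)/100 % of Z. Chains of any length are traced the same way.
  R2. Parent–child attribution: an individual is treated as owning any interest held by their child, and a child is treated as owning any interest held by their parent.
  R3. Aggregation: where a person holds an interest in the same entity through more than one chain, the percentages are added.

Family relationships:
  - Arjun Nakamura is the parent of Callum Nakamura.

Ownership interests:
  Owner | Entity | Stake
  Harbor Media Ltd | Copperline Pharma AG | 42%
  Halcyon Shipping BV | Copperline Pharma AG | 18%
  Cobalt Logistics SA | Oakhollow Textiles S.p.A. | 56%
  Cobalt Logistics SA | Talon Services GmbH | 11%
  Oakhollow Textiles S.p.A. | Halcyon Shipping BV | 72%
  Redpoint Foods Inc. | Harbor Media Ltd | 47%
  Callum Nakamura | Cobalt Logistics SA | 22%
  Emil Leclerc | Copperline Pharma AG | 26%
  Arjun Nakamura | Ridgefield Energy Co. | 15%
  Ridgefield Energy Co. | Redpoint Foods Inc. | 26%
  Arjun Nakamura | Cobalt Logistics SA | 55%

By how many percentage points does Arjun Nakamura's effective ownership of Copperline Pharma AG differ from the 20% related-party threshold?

13.641788

By parent–child attribution (R2), Arjun Nakamura is treated as also owning Callum Nakamura's interest in Cobalt Logistics SA, giving 55% + 22% = 77%.
Chain via Cobalt Logistics SA → Oakhollow Textiles S.p.A. → Halcyon Shipping BV (R1): 77% × 56% × 72% × 18% = 5.588352% of Copperline Pharma AG.
Chain via Ridgefield Energy Co. → Redpoint Foods Inc. → Harbor Media Ltd (R1): 15% × 26% × 47% × 42% = 0.76986% of Copperline Pharma AG.
Aggregating (R3): 5.588352% + 0.76986% = 6.358212%.
6.358212% falls short of the 20% threshold by 13.641788 percentage points.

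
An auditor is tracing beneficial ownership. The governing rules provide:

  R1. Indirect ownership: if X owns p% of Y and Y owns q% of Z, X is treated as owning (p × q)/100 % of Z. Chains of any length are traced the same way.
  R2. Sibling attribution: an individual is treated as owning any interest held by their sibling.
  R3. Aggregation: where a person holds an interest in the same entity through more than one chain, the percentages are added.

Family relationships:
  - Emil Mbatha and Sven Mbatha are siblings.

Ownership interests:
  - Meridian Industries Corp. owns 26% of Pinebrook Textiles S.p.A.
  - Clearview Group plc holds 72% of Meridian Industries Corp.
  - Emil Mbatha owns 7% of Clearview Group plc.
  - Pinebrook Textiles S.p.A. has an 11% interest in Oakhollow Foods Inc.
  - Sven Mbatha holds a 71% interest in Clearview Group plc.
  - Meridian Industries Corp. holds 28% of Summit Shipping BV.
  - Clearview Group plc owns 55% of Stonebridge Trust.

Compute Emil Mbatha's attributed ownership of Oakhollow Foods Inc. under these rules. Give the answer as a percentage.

1.606176%

By sibling attribution (R2), Emil Mbatha is treated as also owning Sven Mbatha's interest in Clearview Group plc, giving 7% + 71% = 78%.
Chain via Clearview Group plc → Meridian Industries Corp. → Pinebrook Textiles S.p.A. (R1): 78% × 72% × 26% × 11% = 1.606176% of Oakhollow Foods Inc.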